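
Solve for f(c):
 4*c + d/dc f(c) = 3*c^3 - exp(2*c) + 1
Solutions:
 f(c) = C1 + 3*c^4/4 - 2*c^2 + c - exp(2*c)/2


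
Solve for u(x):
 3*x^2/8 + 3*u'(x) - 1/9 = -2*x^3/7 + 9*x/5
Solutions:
 u(x) = C1 - x^4/42 - x^3/24 + 3*x^2/10 + x/27


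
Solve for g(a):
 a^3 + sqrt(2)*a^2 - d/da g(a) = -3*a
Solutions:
 g(a) = C1 + a^4/4 + sqrt(2)*a^3/3 + 3*a^2/2


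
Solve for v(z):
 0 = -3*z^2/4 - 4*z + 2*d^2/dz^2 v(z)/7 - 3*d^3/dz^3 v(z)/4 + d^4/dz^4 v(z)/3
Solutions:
 v(z) = C1 + C2*z + C3*exp(z*(63 - sqrt(1281))/56) + C4*exp(z*(sqrt(1281) + 63)/56) + 7*z^4/32 + 889*z^3/192 + 17101*z^2/512


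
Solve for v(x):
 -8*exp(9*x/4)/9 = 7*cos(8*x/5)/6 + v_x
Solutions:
 v(x) = C1 - 32*exp(9*x/4)/81 - 35*sin(8*x/5)/48


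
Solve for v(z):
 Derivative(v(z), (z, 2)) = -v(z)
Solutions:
 v(z) = C1*sin(z) + C2*cos(z)


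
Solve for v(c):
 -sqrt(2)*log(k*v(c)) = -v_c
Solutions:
 li(k*v(c))/k = C1 + sqrt(2)*c


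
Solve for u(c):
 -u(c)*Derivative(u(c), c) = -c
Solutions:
 u(c) = -sqrt(C1 + c^2)
 u(c) = sqrt(C1 + c^2)


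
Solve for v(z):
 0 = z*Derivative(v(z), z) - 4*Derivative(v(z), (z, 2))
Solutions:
 v(z) = C1 + C2*erfi(sqrt(2)*z/4)


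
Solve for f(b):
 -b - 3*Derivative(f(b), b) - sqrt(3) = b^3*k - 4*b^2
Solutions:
 f(b) = C1 - b^4*k/12 + 4*b^3/9 - b^2/6 - sqrt(3)*b/3


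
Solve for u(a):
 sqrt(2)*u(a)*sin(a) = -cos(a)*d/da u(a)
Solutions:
 u(a) = C1*cos(a)^(sqrt(2))


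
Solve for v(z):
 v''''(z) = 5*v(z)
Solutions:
 v(z) = C1*exp(-5^(1/4)*z) + C2*exp(5^(1/4)*z) + C3*sin(5^(1/4)*z) + C4*cos(5^(1/4)*z)


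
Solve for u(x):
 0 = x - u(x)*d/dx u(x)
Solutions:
 u(x) = -sqrt(C1 + x^2)
 u(x) = sqrt(C1 + x^2)


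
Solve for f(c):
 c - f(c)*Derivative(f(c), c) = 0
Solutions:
 f(c) = -sqrt(C1 + c^2)
 f(c) = sqrt(C1 + c^2)


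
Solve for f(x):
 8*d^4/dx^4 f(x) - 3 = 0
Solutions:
 f(x) = C1 + C2*x + C3*x^2 + C4*x^3 + x^4/64


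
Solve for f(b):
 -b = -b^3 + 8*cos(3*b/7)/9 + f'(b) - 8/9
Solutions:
 f(b) = C1 + b^4/4 - b^2/2 + 8*b/9 - 56*sin(3*b/7)/27


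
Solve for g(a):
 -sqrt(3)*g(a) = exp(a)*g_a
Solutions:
 g(a) = C1*exp(sqrt(3)*exp(-a))


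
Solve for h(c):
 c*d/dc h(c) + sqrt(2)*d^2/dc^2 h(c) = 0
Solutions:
 h(c) = C1 + C2*erf(2^(1/4)*c/2)


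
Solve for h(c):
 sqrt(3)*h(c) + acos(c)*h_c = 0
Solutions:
 h(c) = C1*exp(-sqrt(3)*Integral(1/acos(c), c))


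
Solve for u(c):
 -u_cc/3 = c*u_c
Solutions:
 u(c) = C1 + C2*erf(sqrt(6)*c/2)


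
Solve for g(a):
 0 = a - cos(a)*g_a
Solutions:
 g(a) = C1 + Integral(a/cos(a), a)


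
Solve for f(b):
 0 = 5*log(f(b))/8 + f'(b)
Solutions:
 li(f(b)) = C1 - 5*b/8


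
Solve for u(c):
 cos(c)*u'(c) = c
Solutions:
 u(c) = C1 + Integral(c/cos(c), c)


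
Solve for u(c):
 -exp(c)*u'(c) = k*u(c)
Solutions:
 u(c) = C1*exp(k*exp(-c))


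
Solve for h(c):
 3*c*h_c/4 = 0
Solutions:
 h(c) = C1


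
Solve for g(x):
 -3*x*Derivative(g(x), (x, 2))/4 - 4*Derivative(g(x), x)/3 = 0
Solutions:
 g(x) = C1 + C2/x^(7/9)


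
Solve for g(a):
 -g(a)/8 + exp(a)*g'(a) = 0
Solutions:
 g(a) = C1*exp(-exp(-a)/8)


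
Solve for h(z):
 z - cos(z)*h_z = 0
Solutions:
 h(z) = C1 + Integral(z/cos(z), z)


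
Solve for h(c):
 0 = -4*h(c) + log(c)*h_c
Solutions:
 h(c) = C1*exp(4*li(c))


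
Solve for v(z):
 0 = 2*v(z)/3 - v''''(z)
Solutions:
 v(z) = C1*exp(-2^(1/4)*3^(3/4)*z/3) + C2*exp(2^(1/4)*3^(3/4)*z/3) + C3*sin(2^(1/4)*3^(3/4)*z/3) + C4*cos(2^(1/4)*3^(3/4)*z/3)


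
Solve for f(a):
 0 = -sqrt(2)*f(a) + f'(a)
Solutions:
 f(a) = C1*exp(sqrt(2)*a)


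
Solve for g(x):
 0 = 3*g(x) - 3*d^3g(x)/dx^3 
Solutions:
 g(x) = C3*exp(x) + (C1*sin(sqrt(3)*x/2) + C2*cos(sqrt(3)*x/2))*exp(-x/2)


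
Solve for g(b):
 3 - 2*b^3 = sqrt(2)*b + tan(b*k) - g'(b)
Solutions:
 g(b) = C1 + b^4/2 + sqrt(2)*b^2/2 - 3*b + Piecewise((-log(cos(b*k))/k, Ne(k, 0)), (0, True))


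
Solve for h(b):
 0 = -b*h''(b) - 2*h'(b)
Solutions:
 h(b) = C1 + C2/b


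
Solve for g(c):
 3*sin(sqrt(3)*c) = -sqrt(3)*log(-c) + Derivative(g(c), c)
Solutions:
 g(c) = C1 + sqrt(3)*c*(log(-c) - 1) - sqrt(3)*cos(sqrt(3)*c)


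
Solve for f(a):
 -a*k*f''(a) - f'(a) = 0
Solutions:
 f(a) = C1 + a^(((re(k) - 1)*re(k) + im(k)^2)/(re(k)^2 + im(k)^2))*(C2*sin(log(a)*Abs(im(k))/(re(k)^2 + im(k)^2)) + C3*cos(log(a)*im(k)/(re(k)^2 + im(k)^2)))


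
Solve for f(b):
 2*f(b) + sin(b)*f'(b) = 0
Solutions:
 f(b) = C1*(cos(b) + 1)/(cos(b) - 1)


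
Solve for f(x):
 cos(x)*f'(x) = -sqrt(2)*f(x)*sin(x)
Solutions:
 f(x) = C1*cos(x)^(sqrt(2))


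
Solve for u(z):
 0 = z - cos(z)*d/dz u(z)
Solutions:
 u(z) = C1 + Integral(z/cos(z), z)


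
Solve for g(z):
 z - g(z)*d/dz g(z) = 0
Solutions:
 g(z) = -sqrt(C1 + z^2)
 g(z) = sqrt(C1 + z^2)


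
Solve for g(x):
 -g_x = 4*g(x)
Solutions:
 g(x) = C1*exp(-4*x)


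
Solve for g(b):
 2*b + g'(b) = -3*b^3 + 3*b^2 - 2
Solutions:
 g(b) = C1 - 3*b^4/4 + b^3 - b^2 - 2*b


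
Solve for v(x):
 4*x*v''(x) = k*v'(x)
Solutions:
 v(x) = C1 + x^(re(k)/4 + 1)*(C2*sin(log(x)*Abs(im(k))/4) + C3*cos(log(x)*im(k)/4))


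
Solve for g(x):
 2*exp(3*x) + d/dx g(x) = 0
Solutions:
 g(x) = C1 - 2*exp(3*x)/3


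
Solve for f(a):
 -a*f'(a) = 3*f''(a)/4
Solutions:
 f(a) = C1 + C2*erf(sqrt(6)*a/3)


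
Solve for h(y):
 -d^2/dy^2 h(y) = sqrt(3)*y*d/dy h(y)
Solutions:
 h(y) = C1 + C2*erf(sqrt(2)*3^(1/4)*y/2)


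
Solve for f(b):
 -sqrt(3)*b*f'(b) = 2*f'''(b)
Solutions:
 f(b) = C1 + Integral(C2*airyai(-2^(2/3)*3^(1/6)*b/2) + C3*airybi(-2^(2/3)*3^(1/6)*b/2), b)


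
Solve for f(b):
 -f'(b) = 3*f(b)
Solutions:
 f(b) = C1*exp(-3*b)


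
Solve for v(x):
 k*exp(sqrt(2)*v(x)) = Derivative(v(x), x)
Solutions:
 v(x) = sqrt(2)*(2*log(-1/(C1 + k*x)) - log(2))/4


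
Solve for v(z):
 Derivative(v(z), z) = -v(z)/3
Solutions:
 v(z) = C1*exp(-z/3)


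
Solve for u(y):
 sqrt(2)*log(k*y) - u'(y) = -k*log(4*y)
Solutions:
 u(y) = C1 + y*(k + sqrt(2))*log(y) + y*(-k + 2*k*log(2) + sqrt(2)*log(k) - sqrt(2))


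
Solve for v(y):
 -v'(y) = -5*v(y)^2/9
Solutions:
 v(y) = -9/(C1 + 5*y)


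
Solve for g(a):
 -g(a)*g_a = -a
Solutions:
 g(a) = -sqrt(C1 + a^2)
 g(a) = sqrt(C1 + a^2)


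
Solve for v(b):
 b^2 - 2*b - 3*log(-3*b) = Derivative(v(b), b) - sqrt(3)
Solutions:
 v(b) = C1 + b^3/3 - b^2 - 3*b*log(-b) + b*(-3*log(3) + sqrt(3) + 3)


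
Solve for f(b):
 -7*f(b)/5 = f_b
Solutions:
 f(b) = C1*exp(-7*b/5)


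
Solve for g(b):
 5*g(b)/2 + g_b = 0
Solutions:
 g(b) = C1*exp(-5*b/2)


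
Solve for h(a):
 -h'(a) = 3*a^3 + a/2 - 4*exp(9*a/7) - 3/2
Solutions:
 h(a) = C1 - 3*a^4/4 - a^2/4 + 3*a/2 + 28*exp(9*a/7)/9


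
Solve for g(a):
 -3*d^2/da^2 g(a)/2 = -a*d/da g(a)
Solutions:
 g(a) = C1 + C2*erfi(sqrt(3)*a/3)


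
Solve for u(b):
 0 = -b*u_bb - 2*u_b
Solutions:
 u(b) = C1 + C2/b


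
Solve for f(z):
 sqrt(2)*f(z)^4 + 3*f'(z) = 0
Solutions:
 f(z) = (-1 - sqrt(3)*I)*(1/(C1 + sqrt(2)*z))^(1/3)/2
 f(z) = (-1 + sqrt(3)*I)*(1/(C1 + sqrt(2)*z))^(1/3)/2
 f(z) = (1/(C1 + sqrt(2)*z))^(1/3)


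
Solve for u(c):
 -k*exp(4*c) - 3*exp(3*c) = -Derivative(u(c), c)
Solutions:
 u(c) = C1 + k*exp(4*c)/4 + exp(3*c)


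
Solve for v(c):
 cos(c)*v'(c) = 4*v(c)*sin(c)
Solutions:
 v(c) = C1/cos(c)^4


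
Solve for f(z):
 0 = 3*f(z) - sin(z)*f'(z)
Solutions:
 f(z) = C1*(cos(z) - 1)^(3/2)/(cos(z) + 1)^(3/2)


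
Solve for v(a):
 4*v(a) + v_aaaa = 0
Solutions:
 v(a) = (C1*sin(a) + C2*cos(a))*exp(-a) + (C3*sin(a) + C4*cos(a))*exp(a)


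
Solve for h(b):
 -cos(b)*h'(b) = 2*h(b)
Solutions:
 h(b) = C1*(sin(b) - 1)/(sin(b) + 1)


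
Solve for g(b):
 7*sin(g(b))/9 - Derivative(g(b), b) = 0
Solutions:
 -7*b/9 + log(cos(g(b)) - 1)/2 - log(cos(g(b)) + 1)/2 = C1


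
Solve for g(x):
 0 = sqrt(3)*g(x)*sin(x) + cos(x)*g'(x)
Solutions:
 g(x) = C1*cos(x)^(sqrt(3))


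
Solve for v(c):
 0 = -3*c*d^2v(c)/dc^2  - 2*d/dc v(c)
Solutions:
 v(c) = C1 + C2*c^(1/3)


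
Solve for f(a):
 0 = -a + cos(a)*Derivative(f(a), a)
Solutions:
 f(a) = C1 + Integral(a/cos(a), a)


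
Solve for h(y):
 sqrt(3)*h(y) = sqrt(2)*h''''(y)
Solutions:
 h(y) = C1*exp(-2^(7/8)*3^(1/8)*y/2) + C2*exp(2^(7/8)*3^(1/8)*y/2) + C3*sin(2^(7/8)*3^(1/8)*y/2) + C4*cos(2^(7/8)*3^(1/8)*y/2)


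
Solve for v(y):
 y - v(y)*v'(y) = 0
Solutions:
 v(y) = -sqrt(C1 + y^2)
 v(y) = sqrt(C1 + y^2)


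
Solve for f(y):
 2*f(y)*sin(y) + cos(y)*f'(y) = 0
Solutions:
 f(y) = C1*cos(y)^2


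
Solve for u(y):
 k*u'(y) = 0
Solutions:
 u(y) = C1


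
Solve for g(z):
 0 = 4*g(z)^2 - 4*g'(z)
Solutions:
 g(z) = -1/(C1 + z)


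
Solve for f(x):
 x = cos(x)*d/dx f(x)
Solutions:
 f(x) = C1 + Integral(x/cos(x), x)


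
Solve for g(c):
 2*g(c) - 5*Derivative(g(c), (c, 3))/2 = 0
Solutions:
 g(c) = C3*exp(10^(2/3)*c/5) + (C1*sin(10^(2/3)*sqrt(3)*c/10) + C2*cos(10^(2/3)*sqrt(3)*c/10))*exp(-10^(2/3)*c/10)


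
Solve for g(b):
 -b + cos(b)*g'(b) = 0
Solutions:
 g(b) = C1 + Integral(b/cos(b), b)


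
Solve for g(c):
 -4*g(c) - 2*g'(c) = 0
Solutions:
 g(c) = C1*exp(-2*c)


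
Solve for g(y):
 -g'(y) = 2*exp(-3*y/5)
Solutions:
 g(y) = C1 + 10*exp(-3*y/5)/3


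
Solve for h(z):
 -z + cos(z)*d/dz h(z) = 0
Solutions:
 h(z) = C1 + Integral(z/cos(z), z)


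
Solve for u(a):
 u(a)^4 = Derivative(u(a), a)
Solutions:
 u(a) = (-1/(C1 + 3*a))^(1/3)
 u(a) = (-1/(C1 + a))^(1/3)*(-3^(2/3) - 3*3^(1/6)*I)/6
 u(a) = (-1/(C1 + a))^(1/3)*(-3^(2/3) + 3*3^(1/6)*I)/6


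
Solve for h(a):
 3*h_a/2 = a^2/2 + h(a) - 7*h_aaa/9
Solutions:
 h(a) = C1*exp(42^(1/3)*a*(-3^(1/3)*(14 + sqrt(322))^(1/3) + 3*14^(1/3)/(14 + sqrt(322))^(1/3))/28)*sin(3*14^(1/3)*3^(1/6)*a*(14^(1/3)*3^(2/3)/(14 + sqrt(322))^(1/3) + (14 + sqrt(322))^(1/3))/28) + C2*exp(42^(1/3)*a*(-3^(1/3)*(14 + sqrt(322))^(1/3) + 3*14^(1/3)/(14 + sqrt(322))^(1/3))/28)*cos(3*14^(1/3)*3^(1/6)*a*(14^(1/3)*3^(2/3)/(14 + sqrt(322))^(1/3) + (14 + sqrt(322))^(1/3))/28) + C3*exp(-42^(1/3)*a*(-3^(1/3)*(14 + sqrt(322))^(1/3) + 3*14^(1/3)/(14 + sqrt(322))^(1/3))/14) - a^2/2 - 3*a/2 - 9/4


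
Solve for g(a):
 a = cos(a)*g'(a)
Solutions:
 g(a) = C1 + Integral(a/cos(a), a)


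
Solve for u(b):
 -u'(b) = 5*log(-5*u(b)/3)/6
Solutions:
 6*Integral(1/(log(-_y) - log(3) + log(5)), (_y, u(b)))/5 = C1 - b


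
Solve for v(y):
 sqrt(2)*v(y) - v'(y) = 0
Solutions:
 v(y) = C1*exp(sqrt(2)*y)


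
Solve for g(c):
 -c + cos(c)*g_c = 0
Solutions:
 g(c) = C1 + Integral(c/cos(c), c)


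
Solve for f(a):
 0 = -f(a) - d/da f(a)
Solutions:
 f(a) = C1*exp(-a)


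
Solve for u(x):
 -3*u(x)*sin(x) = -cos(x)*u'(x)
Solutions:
 u(x) = C1/cos(x)^3


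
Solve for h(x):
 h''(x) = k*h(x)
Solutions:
 h(x) = C1*exp(-sqrt(k)*x) + C2*exp(sqrt(k)*x)


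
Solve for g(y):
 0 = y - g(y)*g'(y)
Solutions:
 g(y) = -sqrt(C1 + y^2)
 g(y) = sqrt(C1 + y^2)


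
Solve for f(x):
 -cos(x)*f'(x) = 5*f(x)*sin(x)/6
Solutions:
 f(x) = C1*cos(x)^(5/6)


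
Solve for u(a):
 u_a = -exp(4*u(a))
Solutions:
 u(a) = log(-I*(1/(C1 + 4*a))^(1/4))
 u(a) = log(I*(1/(C1 + 4*a))^(1/4))
 u(a) = log(-(1/(C1 + 4*a))^(1/4))
 u(a) = log(1/(C1 + 4*a))/4


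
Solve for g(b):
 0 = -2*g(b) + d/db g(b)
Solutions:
 g(b) = C1*exp(2*b)


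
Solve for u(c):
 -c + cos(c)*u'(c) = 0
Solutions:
 u(c) = C1 + Integral(c/cos(c), c)


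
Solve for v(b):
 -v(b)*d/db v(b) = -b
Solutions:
 v(b) = -sqrt(C1 + b^2)
 v(b) = sqrt(C1 + b^2)


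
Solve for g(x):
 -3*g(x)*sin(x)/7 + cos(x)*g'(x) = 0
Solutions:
 g(x) = C1/cos(x)^(3/7)


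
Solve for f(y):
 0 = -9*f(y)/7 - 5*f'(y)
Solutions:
 f(y) = C1*exp(-9*y/35)


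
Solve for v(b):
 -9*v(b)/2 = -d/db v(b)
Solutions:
 v(b) = C1*exp(9*b/2)


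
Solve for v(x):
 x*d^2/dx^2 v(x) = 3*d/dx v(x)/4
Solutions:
 v(x) = C1 + C2*x^(7/4)


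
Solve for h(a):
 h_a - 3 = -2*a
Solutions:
 h(a) = C1 - a^2 + 3*a


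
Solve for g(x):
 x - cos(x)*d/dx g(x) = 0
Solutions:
 g(x) = C1 + Integral(x/cos(x), x)


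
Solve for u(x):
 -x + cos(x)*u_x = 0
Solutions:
 u(x) = C1 + Integral(x/cos(x), x)


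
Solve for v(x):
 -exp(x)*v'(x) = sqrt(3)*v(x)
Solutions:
 v(x) = C1*exp(sqrt(3)*exp(-x))


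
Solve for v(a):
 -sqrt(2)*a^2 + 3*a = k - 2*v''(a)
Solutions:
 v(a) = C1 + C2*a + sqrt(2)*a^4/24 - a^3/4 + a^2*k/4


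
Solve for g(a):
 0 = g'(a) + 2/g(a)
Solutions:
 g(a) = -sqrt(C1 - 4*a)
 g(a) = sqrt(C1 - 4*a)


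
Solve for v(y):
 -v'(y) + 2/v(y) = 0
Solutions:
 v(y) = -sqrt(C1 + 4*y)
 v(y) = sqrt(C1 + 4*y)


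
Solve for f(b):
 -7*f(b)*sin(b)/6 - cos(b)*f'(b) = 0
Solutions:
 f(b) = C1*cos(b)^(7/6)


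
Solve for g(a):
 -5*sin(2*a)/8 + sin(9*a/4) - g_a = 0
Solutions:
 g(a) = C1 + 5*cos(2*a)/16 - 4*cos(9*a/4)/9


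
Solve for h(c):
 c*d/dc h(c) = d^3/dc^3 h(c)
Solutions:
 h(c) = C1 + Integral(C2*airyai(c) + C3*airybi(c), c)


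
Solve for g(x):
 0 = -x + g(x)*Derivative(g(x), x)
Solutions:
 g(x) = -sqrt(C1 + x^2)
 g(x) = sqrt(C1 + x^2)


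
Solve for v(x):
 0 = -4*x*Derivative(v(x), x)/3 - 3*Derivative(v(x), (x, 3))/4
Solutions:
 v(x) = C1 + Integral(C2*airyai(-2*6^(1/3)*x/3) + C3*airybi(-2*6^(1/3)*x/3), x)


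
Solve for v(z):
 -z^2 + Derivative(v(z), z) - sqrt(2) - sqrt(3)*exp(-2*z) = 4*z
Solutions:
 v(z) = C1 + z^3/3 + 2*z^2 + sqrt(2)*z - sqrt(3)*exp(-2*z)/2


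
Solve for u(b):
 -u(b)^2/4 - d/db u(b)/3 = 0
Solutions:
 u(b) = 4/(C1 + 3*b)


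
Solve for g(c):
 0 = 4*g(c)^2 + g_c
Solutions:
 g(c) = 1/(C1 + 4*c)


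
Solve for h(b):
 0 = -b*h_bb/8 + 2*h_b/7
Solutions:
 h(b) = C1 + C2*b^(23/7)


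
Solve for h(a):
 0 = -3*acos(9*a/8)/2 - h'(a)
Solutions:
 h(a) = C1 - 3*a*acos(9*a/8)/2 + sqrt(64 - 81*a^2)/6


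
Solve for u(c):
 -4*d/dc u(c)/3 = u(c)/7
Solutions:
 u(c) = C1*exp(-3*c/28)


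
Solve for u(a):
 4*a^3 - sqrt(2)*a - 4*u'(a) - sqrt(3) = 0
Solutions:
 u(a) = C1 + a^4/4 - sqrt(2)*a^2/8 - sqrt(3)*a/4


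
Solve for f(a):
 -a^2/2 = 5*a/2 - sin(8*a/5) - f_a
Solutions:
 f(a) = C1 + a^3/6 + 5*a^2/4 + 5*cos(8*a/5)/8


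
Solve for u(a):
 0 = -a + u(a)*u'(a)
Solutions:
 u(a) = -sqrt(C1 + a^2)
 u(a) = sqrt(C1 + a^2)


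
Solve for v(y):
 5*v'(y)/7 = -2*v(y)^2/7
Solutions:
 v(y) = 5/(C1 + 2*y)


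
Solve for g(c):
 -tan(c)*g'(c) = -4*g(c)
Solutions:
 g(c) = C1*sin(c)^4


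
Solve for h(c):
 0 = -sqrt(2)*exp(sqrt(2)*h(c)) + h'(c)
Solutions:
 h(c) = sqrt(2)*(2*log(-1/(C1 + sqrt(2)*c)) - log(2))/4


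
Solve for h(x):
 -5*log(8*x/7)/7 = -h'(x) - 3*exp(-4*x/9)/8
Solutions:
 h(x) = C1 + 5*x*log(x)/7 + 5*x*(-log(7) - 1 + 3*log(2))/7 + 27*exp(-4*x/9)/32


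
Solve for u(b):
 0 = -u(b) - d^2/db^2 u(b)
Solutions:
 u(b) = C1*sin(b) + C2*cos(b)


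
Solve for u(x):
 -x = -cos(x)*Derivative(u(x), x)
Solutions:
 u(x) = C1 + Integral(x/cos(x), x)


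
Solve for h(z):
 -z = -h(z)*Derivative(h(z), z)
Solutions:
 h(z) = -sqrt(C1 + z^2)
 h(z) = sqrt(C1 + z^2)


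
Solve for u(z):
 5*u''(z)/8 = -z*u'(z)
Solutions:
 u(z) = C1 + C2*erf(2*sqrt(5)*z/5)


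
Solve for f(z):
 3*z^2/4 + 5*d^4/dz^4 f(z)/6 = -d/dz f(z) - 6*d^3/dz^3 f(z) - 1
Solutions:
 f(z) = C1 + C2*exp(z*(-24 + 48*3^(2/3)/(5*sqrt(1177) + 601)^(1/3) + 3^(1/3)*(5*sqrt(1177) + 601)^(1/3))/10)*sin(3^(1/6)*z*(-3^(2/3)*(5*sqrt(1177) + 601)^(1/3) + 144/(5*sqrt(1177) + 601)^(1/3))/10) + C3*exp(z*(-24 + 48*3^(2/3)/(5*sqrt(1177) + 601)^(1/3) + 3^(1/3)*(5*sqrt(1177) + 601)^(1/3))/10)*cos(3^(1/6)*z*(-3^(2/3)*(5*sqrt(1177) + 601)^(1/3) + 144/(5*sqrt(1177) + 601)^(1/3))/10) + C4*exp(-z*(48*3^(2/3)/(5*sqrt(1177) + 601)^(1/3) + 12 + 3^(1/3)*(5*sqrt(1177) + 601)^(1/3))/5) - z^3/4 + 8*z


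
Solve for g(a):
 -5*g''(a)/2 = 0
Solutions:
 g(a) = C1 + C2*a


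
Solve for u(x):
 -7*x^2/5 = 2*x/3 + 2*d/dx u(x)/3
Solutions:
 u(x) = C1 - 7*x^3/10 - x^2/2


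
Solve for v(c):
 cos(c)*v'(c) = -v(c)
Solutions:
 v(c) = C1*sqrt(sin(c) - 1)/sqrt(sin(c) + 1)


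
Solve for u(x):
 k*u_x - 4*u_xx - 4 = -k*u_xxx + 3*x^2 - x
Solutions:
 u(x) = C1 + C2*exp(x*(2 - sqrt(4 - k^2))/k) + C3*exp(x*(sqrt(4 - k^2) + 2)/k) + x^3/k - x^2/(2*k) - 2*x/k + 12*x^2/k^2 - 4*x/k^2 + 96*x/k^3


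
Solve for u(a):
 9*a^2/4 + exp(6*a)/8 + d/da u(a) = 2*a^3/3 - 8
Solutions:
 u(a) = C1 + a^4/6 - 3*a^3/4 - 8*a - exp(6*a)/48


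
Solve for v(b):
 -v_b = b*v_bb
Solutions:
 v(b) = C1 + C2*log(b)


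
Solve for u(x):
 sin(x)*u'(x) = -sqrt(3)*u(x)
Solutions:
 u(x) = C1*(cos(x) + 1)^(sqrt(3)/2)/(cos(x) - 1)^(sqrt(3)/2)


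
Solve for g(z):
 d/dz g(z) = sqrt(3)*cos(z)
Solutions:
 g(z) = C1 + sqrt(3)*sin(z)


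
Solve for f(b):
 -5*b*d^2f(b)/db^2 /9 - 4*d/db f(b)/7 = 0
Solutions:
 f(b) = C1 + C2/b^(1/35)


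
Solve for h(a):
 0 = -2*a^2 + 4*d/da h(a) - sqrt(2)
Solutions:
 h(a) = C1 + a^3/6 + sqrt(2)*a/4


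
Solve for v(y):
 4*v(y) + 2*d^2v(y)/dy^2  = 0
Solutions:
 v(y) = C1*sin(sqrt(2)*y) + C2*cos(sqrt(2)*y)


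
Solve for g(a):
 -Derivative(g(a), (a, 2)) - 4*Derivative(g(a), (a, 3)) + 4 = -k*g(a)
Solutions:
 g(a) = C1*exp(-a*((-216*k + sqrt((1 - 216*k)^2 - 1) + 1)^(1/3) + 1 + (-216*k + sqrt((1 - 216*k)^2 - 1) + 1)^(-1/3))/12) + C2*exp(a*((-216*k + sqrt((1 - 216*k)^2 - 1) + 1)^(1/3) - sqrt(3)*I*(-216*k + sqrt((1 - 216*k)^2 - 1) + 1)^(1/3) - 2 - 4/((-1 + sqrt(3)*I)*(-216*k + sqrt((1 - 216*k)^2 - 1) + 1)^(1/3)))/24) + C3*exp(a*((-216*k + sqrt((1 - 216*k)^2 - 1) + 1)^(1/3) + sqrt(3)*I*(-216*k + sqrt((1 - 216*k)^2 - 1) + 1)^(1/3) - 2 + 4/((1 + sqrt(3)*I)*(-216*k + sqrt((1 - 216*k)^2 - 1) + 1)^(1/3)))/24) - 4/k


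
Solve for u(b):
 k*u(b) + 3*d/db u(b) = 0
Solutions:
 u(b) = C1*exp(-b*k/3)


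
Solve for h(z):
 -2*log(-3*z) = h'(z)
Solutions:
 h(z) = C1 - 2*z*log(-z) + 2*z*(1 - log(3))


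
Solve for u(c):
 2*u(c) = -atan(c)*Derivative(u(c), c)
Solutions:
 u(c) = C1*exp(-2*Integral(1/atan(c), c))


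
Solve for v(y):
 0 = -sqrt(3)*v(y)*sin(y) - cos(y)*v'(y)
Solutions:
 v(y) = C1*cos(y)^(sqrt(3))


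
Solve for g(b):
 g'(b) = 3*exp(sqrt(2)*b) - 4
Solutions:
 g(b) = C1 - 4*b + 3*sqrt(2)*exp(sqrt(2)*b)/2


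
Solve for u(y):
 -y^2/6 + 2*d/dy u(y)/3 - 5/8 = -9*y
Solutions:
 u(y) = C1 + y^3/12 - 27*y^2/4 + 15*y/16


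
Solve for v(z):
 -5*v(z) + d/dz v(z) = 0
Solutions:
 v(z) = C1*exp(5*z)


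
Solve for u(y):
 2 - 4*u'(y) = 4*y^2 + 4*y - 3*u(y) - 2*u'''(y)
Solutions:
 u(y) = C1*exp(6^(1/3)*y*(4*6^(1/3)/(sqrt(345) + 27)^(1/3) + (sqrt(345) + 27)^(1/3))/12)*sin(2^(1/3)*3^(1/6)*y*(-3^(2/3)*(sqrt(345) + 27)^(1/3)/12 + 2^(1/3)/(sqrt(345) + 27)^(1/3))) + C2*exp(6^(1/3)*y*(4*6^(1/3)/(sqrt(345) + 27)^(1/3) + (sqrt(345) + 27)^(1/3))/12)*cos(2^(1/3)*3^(1/6)*y*(-3^(2/3)*(sqrt(345) + 27)^(1/3)/12 + 2^(1/3)/(sqrt(345) + 27)^(1/3))) + C3*exp(-6^(1/3)*y*(4*6^(1/3)/(sqrt(345) + 27)^(1/3) + (sqrt(345) + 27)^(1/3))/6) + 4*y^2/3 + 44*y/9 + 158/27


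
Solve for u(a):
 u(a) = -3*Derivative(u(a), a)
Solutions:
 u(a) = C1*exp(-a/3)


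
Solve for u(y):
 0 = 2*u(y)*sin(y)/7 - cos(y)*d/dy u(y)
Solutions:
 u(y) = C1/cos(y)^(2/7)


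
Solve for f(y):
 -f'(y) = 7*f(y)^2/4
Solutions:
 f(y) = 4/(C1 + 7*y)


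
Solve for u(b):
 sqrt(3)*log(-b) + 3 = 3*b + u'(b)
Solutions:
 u(b) = C1 - 3*b^2/2 + sqrt(3)*b*log(-b) + b*(3 - sqrt(3))


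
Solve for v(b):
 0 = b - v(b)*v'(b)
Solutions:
 v(b) = -sqrt(C1 + b^2)
 v(b) = sqrt(C1 + b^2)


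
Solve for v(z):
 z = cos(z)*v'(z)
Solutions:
 v(z) = C1 + Integral(z/cos(z), z)


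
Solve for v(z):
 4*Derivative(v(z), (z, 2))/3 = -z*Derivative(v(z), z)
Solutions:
 v(z) = C1 + C2*erf(sqrt(6)*z/4)


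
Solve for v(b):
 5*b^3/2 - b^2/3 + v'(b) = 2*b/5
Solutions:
 v(b) = C1 - 5*b^4/8 + b^3/9 + b^2/5


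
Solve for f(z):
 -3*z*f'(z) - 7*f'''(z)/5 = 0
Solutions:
 f(z) = C1 + Integral(C2*airyai(-15^(1/3)*7^(2/3)*z/7) + C3*airybi(-15^(1/3)*7^(2/3)*z/7), z)


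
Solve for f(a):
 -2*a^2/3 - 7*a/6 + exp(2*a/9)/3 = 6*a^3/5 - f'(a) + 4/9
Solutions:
 f(a) = C1 + 3*a^4/10 + 2*a^3/9 + 7*a^2/12 + 4*a/9 - 3*exp(2*a/9)/2


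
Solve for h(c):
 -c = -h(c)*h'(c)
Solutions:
 h(c) = -sqrt(C1 + c^2)
 h(c) = sqrt(C1 + c^2)


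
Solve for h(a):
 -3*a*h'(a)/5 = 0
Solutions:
 h(a) = C1


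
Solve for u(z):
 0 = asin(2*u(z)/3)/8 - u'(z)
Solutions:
 Integral(1/asin(2*_y/3), (_y, u(z))) = C1 + z/8


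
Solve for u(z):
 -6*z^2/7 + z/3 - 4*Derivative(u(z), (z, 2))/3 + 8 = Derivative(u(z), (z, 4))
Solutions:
 u(z) = C1 + C2*z + C3*sin(2*sqrt(3)*z/3) + C4*cos(2*sqrt(3)*z/3) - 3*z^4/56 + z^3/24 + 195*z^2/56


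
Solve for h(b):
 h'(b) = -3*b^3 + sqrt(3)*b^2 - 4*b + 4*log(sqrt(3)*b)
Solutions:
 h(b) = C1 - 3*b^4/4 + sqrt(3)*b^3/3 - 2*b^2 + 4*b*log(b) - 4*b + b*log(9)


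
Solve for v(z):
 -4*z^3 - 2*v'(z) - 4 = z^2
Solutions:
 v(z) = C1 - z^4/2 - z^3/6 - 2*z


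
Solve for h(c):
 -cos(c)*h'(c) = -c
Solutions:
 h(c) = C1 + Integral(c/cos(c), c)


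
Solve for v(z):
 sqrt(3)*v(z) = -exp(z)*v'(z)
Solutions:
 v(z) = C1*exp(sqrt(3)*exp(-z))


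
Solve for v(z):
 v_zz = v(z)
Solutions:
 v(z) = C1*exp(-z) + C2*exp(z)


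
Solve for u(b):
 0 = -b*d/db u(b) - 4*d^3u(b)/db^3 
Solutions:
 u(b) = C1 + Integral(C2*airyai(-2^(1/3)*b/2) + C3*airybi(-2^(1/3)*b/2), b)


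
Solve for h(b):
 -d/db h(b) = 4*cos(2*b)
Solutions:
 h(b) = C1 - 2*sin(2*b)


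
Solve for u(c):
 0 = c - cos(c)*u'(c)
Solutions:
 u(c) = C1 + Integral(c/cos(c), c)


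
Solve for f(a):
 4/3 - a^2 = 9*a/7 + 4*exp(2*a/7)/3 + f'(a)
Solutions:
 f(a) = C1 - a^3/3 - 9*a^2/14 + 4*a/3 - 14*exp(2*a/7)/3


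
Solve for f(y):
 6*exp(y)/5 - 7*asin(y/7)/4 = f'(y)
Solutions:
 f(y) = C1 - 7*y*asin(y/7)/4 - 7*sqrt(49 - y^2)/4 + 6*exp(y)/5


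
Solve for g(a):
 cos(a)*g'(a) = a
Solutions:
 g(a) = C1 + Integral(a/cos(a), a)


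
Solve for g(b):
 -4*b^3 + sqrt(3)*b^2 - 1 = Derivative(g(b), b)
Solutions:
 g(b) = C1 - b^4 + sqrt(3)*b^3/3 - b


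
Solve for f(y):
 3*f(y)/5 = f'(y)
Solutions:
 f(y) = C1*exp(3*y/5)


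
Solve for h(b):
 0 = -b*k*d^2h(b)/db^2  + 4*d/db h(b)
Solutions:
 h(b) = C1 + b^(((re(k) + 4)*re(k) + im(k)^2)/(re(k)^2 + im(k)^2))*(C2*sin(4*log(b)*Abs(im(k))/(re(k)^2 + im(k)^2)) + C3*cos(4*log(b)*im(k)/(re(k)^2 + im(k)^2)))


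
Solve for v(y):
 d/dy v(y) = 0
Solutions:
 v(y) = C1


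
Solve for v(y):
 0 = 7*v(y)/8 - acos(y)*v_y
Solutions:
 v(y) = C1*exp(7*Integral(1/acos(y), y)/8)


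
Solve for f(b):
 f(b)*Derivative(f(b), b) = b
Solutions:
 f(b) = -sqrt(C1 + b^2)
 f(b) = sqrt(C1 + b^2)


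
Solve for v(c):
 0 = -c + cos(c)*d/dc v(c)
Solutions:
 v(c) = C1 + Integral(c/cos(c), c)


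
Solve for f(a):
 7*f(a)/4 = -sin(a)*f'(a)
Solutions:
 f(a) = C1*(cos(a) + 1)^(7/8)/(cos(a) - 1)^(7/8)


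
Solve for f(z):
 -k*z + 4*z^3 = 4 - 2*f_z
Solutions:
 f(z) = C1 + k*z^2/4 - z^4/2 + 2*z


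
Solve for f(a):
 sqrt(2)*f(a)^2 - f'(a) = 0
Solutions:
 f(a) = -1/(C1 + sqrt(2)*a)


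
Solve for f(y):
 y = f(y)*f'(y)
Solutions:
 f(y) = -sqrt(C1 + y^2)
 f(y) = sqrt(C1 + y^2)


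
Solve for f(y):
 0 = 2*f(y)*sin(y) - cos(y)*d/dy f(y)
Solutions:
 f(y) = C1/cos(y)^2


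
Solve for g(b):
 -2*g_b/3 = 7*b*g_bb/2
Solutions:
 g(b) = C1 + C2*b^(17/21)


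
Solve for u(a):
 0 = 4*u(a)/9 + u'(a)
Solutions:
 u(a) = C1*exp(-4*a/9)


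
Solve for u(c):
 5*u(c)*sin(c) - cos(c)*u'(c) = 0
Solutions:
 u(c) = C1/cos(c)^5


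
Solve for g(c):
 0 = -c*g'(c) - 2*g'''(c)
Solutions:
 g(c) = C1 + Integral(C2*airyai(-2^(2/3)*c/2) + C3*airybi(-2^(2/3)*c/2), c)


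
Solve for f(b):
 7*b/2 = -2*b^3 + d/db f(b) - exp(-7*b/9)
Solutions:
 f(b) = C1 + b^4/2 + 7*b^2/4 - 9*exp(-7*b/9)/7


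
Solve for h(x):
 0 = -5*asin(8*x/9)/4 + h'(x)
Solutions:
 h(x) = C1 + 5*x*asin(8*x/9)/4 + 5*sqrt(81 - 64*x^2)/32


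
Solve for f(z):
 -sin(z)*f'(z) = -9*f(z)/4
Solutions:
 f(z) = C1*(cos(z) - 1)^(9/8)/(cos(z) + 1)^(9/8)


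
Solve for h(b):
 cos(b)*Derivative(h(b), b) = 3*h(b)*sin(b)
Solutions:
 h(b) = C1/cos(b)^3


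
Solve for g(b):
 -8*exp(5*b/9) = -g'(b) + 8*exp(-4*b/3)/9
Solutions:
 g(b) = C1 + 72*exp(5*b/9)/5 - 2*exp(-4*b/3)/3


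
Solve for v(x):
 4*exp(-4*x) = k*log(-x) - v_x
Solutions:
 v(x) = C1 + k*x*log(-x) - k*x + exp(-4*x)


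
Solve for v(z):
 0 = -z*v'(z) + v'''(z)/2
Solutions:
 v(z) = C1 + Integral(C2*airyai(2^(1/3)*z) + C3*airybi(2^(1/3)*z), z)


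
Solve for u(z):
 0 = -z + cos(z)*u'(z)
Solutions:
 u(z) = C1 + Integral(z/cos(z), z)


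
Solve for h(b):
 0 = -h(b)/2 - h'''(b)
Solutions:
 h(b) = C3*exp(-2^(2/3)*b/2) + (C1*sin(2^(2/3)*sqrt(3)*b/4) + C2*cos(2^(2/3)*sqrt(3)*b/4))*exp(2^(2/3)*b/4)


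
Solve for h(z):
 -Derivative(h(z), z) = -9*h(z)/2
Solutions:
 h(z) = C1*exp(9*z/2)


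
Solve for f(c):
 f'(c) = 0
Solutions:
 f(c) = C1


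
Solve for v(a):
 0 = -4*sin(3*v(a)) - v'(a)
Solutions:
 v(a) = -acos((-C1 - exp(24*a))/(C1 - exp(24*a)))/3 + 2*pi/3
 v(a) = acos((-C1 - exp(24*a))/(C1 - exp(24*a)))/3


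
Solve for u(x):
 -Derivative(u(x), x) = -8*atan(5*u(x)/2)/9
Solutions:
 Integral(1/atan(5*_y/2), (_y, u(x))) = C1 + 8*x/9


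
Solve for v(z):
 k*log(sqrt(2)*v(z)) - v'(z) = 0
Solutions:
 Integral(1/(2*log(_y) + log(2)), (_y, v(z))) = C1 + k*z/2


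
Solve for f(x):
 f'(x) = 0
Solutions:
 f(x) = C1


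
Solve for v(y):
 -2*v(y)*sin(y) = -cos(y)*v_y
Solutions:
 v(y) = C1/cos(y)^2


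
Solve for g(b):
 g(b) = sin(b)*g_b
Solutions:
 g(b) = C1*sqrt(cos(b) - 1)/sqrt(cos(b) + 1)


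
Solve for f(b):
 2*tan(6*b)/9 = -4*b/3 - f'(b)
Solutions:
 f(b) = C1 - 2*b^2/3 + log(cos(6*b))/27


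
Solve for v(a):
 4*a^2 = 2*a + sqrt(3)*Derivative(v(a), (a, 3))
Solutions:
 v(a) = C1 + C2*a + C3*a^2 + sqrt(3)*a^5/45 - sqrt(3)*a^4/36


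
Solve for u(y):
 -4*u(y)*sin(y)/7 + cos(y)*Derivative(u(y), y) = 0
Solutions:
 u(y) = C1/cos(y)^(4/7)


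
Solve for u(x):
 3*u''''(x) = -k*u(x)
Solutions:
 u(x) = C1*exp(-3^(3/4)*x*(-k)^(1/4)/3) + C2*exp(3^(3/4)*x*(-k)^(1/4)/3) + C3*exp(-3^(3/4)*I*x*(-k)^(1/4)/3) + C4*exp(3^(3/4)*I*x*(-k)^(1/4)/3)


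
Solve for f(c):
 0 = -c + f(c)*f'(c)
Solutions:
 f(c) = -sqrt(C1 + c^2)
 f(c) = sqrt(C1 + c^2)


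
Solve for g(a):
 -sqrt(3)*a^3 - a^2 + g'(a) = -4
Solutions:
 g(a) = C1 + sqrt(3)*a^4/4 + a^3/3 - 4*a


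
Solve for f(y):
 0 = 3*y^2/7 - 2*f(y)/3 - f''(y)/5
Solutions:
 f(y) = C1*sin(sqrt(30)*y/3) + C2*cos(sqrt(30)*y/3) + 9*y^2/14 - 27/70


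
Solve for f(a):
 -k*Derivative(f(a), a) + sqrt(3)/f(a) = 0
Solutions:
 f(a) = -sqrt(C1 + 2*sqrt(3)*a/k)
 f(a) = sqrt(C1 + 2*sqrt(3)*a/k)


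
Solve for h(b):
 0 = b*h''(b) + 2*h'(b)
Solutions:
 h(b) = C1 + C2/b


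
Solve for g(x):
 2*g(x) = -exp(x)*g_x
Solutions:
 g(x) = C1*exp(2*exp(-x))


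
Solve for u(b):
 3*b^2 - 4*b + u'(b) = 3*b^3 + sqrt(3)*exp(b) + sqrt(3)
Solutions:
 u(b) = C1 + 3*b^4/4 - b^3 + 2*b^2 + sqrt(3)*b + sqrt(3)*exp(b)


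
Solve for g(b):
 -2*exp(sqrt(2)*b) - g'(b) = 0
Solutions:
 g(b) = C1 - sqrt(2)*exp(sqrt(2)*b)


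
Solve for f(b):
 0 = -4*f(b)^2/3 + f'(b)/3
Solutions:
 f(b) = -1/(C1 + 4*b)


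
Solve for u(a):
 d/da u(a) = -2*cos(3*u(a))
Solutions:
 u(a) = -asin((C1 + exp(12*a))/(C1 - exp(12*a)))/3 + pi/3
 u(a) = asin((C1 + exp(12*a))/(C1 - exp(12*a)))/3


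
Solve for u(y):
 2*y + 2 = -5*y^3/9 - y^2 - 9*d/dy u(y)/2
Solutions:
 u(y) = C1 - 5*y^4/162 - 2*y^3/27 - 2*y^2/9 - 4*y/9


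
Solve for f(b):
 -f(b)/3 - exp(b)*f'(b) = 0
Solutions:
 f(b) = C1*exp(exp(-b)/3)


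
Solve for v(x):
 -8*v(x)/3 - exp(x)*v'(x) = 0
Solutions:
 v(x) = C1*exp(8*exp(-x)/3)


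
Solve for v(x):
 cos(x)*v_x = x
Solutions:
 v(x) = C1 + Integral(x/cos(x), x)


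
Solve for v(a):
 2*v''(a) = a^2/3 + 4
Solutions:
 v(a) = C1 + C2*a + a^4/72 + a^2


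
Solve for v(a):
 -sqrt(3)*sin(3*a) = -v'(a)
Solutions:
 v(a) = C1 - sqrt(3)*cos(3*a)/3


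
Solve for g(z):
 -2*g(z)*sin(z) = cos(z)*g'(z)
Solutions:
 g(z) = C1*cos(z)^2


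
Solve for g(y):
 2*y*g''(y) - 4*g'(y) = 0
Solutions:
 g(y) = C1 + C2*y^3


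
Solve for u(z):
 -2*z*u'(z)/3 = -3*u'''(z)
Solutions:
 u(z) = C1 + Integral(C2*airyai(6^(1/3)*z/3) + C3*airybi(6^(1/3)*z/3), z)


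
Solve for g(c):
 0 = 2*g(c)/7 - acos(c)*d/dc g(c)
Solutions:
 g(c) = C1*exp(2*Integral(1/acos(c), c)/7)


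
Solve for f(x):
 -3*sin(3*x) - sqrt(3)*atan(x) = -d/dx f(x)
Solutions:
 f(x) = C1 + sqrt(3)*(x*atan(x) - log(x^2 + 1)/2) - cos(3*x)


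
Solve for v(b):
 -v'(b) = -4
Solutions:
 v(b) = C1 + 4*b


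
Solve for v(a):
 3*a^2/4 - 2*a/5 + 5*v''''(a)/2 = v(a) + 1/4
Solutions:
 v(a) = C1*exp(-2^(1/4)*5^(3/4)*a/5) + C2*exp(2^(1/4)*5^(3/4)*a/5) + C3*sin(2^(1/4)*5^(3/4)*a/5) + C4*cos(2^(1/4)*5^(3/4)*a/5) + 3*a^2/4 - 2*a/5 - 1/4


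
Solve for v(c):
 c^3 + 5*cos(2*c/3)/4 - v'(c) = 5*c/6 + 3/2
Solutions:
 v(c) = C1 + c^4/4 - 5*c^2/12 - 3*c/2 + 15*sin(2*c/3)/8


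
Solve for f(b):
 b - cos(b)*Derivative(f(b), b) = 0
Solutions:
 f(b) = C1 + Integral(b/cos(b), b)


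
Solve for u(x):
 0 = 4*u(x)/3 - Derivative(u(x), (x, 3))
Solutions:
 u(x) = C3*exp(6^(2/3)*x/3) + (C1*sin(2^(2/3)*3^(1/6)*x/2) + C2*cos(2^(2/3)*3^(1/6)*x/2))*exp(-6^(2/3)*x/6)


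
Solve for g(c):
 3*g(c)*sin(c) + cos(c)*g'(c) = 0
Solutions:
 g(c) = C1*cos(c)^3


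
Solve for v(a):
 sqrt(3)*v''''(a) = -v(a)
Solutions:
 v(a) = (C1*sin(sqrt(2)*3^(7/8)*a/6) + C2*cos(sqrt(2)*3^(7/8)*a/6))*exp(-sqrt(2)*3^(7/8)*a/6) + (C3*sin(sqrt(2)*3^(7/8)*a/6) + C4*cos(sqrt(2)*3^(7/8)*a/6))*exp(sqrt(2)*3^(7/8)*a/6)


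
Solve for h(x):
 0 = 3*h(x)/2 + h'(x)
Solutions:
 h(x) = C1*exp(-3*x/2)


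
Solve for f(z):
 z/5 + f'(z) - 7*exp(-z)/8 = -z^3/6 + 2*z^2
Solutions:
 f(z) = C1 - z^4/24 + 2*z^3/3 - z^2/10 - 7*exp(-z)/8


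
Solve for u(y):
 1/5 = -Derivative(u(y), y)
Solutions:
 u(y) = C1 - y/5


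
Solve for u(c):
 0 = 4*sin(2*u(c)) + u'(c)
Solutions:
 u(c) = pi - acos((-C1 - exp(16*c))/(C1 - exp(16*c)))/2
 u(c) = acos((-C1 - exp(16*c))/(C1 - exp(16*c)))/2


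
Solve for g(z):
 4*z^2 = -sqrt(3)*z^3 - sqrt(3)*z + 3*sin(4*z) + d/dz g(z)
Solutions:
 g(z) = C1 + sqrt(3)*z^4/4 + 4*z^3/3 + sqrt(3)*z^2/2 + 3*cos(4*z)/4


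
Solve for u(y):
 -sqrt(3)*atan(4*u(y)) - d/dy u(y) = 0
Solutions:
 Integral(1/atan(4*_y), (_y, u(y))) = C1 - sqrt(3)*y


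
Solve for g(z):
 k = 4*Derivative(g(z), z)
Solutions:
 g(z) = C1 + k*z/4


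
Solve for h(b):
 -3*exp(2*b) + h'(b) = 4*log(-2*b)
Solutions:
 h(b) = C1 + 4*b*log(-b) + 4*b*(-1 + log(2)) + 3*exp(2*b)/2


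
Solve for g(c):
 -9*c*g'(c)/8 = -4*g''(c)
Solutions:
 g(c) = C1 + C2*erfi(3*c/8)


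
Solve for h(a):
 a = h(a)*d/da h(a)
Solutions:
 h(a) = -sqrt(C1 + a^2)
 h(a) = sqrt(C1 + a^2)


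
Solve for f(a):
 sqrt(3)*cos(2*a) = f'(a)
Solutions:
 f(a) = C1 + sqrt(3)*sin(2*a)/2


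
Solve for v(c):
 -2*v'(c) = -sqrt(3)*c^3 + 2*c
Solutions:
 v(c) = C1 + sqrt(3)*c^4/8 - c^2/2


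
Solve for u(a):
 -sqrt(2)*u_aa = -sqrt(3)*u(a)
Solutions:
 u(a) = C1*exp(-2^(3/4)*3^(1/4)*a/2) + C2*exp(2^(3/4)*3^(1/4)*a/2)


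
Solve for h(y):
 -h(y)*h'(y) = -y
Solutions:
 h(y) = -sqrt(C1 + y^2)
 h(y) = sqrt(C1 + y^2)


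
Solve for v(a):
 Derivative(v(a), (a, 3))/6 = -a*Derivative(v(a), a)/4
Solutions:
 v(a) = C1 + Integral(C2*airyai(-2^(2/3)*3^(1/3)*a/2) + C3*airybi(-2^(2/3)*3^(1/3)*a/2), a)


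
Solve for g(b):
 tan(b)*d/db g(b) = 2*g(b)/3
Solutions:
 g(b) = C1*sin(b)^(2/3)


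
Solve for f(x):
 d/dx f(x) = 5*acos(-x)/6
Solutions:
 f(x) = C1 + 5*x*acos(-x)/6 + 5*sqrt(1 - x^2)/6


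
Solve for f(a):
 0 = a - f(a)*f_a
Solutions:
 f(a) = -sqrt(C1 + a^2)
 f(a) = sqrt(C1 + a^2)


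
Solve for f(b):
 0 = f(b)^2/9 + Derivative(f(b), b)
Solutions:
 f(b) = 9/(C1 + b)


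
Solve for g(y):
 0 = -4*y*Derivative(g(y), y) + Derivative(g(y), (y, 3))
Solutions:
 g(y) = C1 + Integral(C2*airyai(2^(2/3)*y) + C3*airybi(2^(2/3)*y), y)


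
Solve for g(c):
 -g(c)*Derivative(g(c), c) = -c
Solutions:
 g(c) = -sqrt(C1 + c^2)
 g(c) = sqrt(C1 + c^2)


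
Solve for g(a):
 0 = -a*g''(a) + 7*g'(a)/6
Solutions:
 g(a) = C1 + C2*a^(13/6)


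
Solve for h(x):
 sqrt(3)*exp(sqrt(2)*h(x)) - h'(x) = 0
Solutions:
 h(x) = sqrt(2)*(2*log(-1/(C1 + sqrt(3)*x)) - log(2))/4


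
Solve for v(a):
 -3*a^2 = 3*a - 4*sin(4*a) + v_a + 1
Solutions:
 v(a) = C1 - a^3 - 3*a^2/2 - a - cos(4*a)


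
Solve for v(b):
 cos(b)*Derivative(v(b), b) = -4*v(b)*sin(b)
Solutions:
 v(b) = C1*cos(b)^4


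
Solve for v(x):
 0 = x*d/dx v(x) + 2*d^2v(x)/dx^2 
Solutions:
 v(x) = C1 + C2*erf(x/2)


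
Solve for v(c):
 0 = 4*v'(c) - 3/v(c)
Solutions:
 v(c) = -sqrt(C1 + 6*c)/2
 v(c) = sqrt(C1 + 6*c)/2


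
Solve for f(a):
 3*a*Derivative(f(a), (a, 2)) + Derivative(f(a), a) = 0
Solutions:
 f(a) = C1 + C2*a^(2/3)


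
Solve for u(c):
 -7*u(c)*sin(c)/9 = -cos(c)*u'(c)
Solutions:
 u(c) = C1/cos(c)^(7/9)


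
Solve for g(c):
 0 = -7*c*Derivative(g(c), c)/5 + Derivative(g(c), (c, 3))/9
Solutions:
 g(c) = C1 + Integral(C2*airyai(5^(2/3)*63^(1/3)*c/5) + C3*airybi(5^(2/3)*63^(1/3)*c/5), c)


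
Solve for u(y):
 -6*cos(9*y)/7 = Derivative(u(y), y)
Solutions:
 u(y) = C1 - 2*sin(9*y)/21


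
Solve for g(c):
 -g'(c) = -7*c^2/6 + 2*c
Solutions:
 g(c) = C1 + 7*c^3/18 - c^2


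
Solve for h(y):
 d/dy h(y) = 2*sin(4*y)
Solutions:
 h(y) = C1 - cos(4*y)/2


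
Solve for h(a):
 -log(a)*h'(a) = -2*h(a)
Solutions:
 h(a) = C1*exp(2*li(a))


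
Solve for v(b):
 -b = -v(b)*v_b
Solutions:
 v(b) = -sqrt(C1 + b^2)
 v(b) = sqrt(C1 + b^2)


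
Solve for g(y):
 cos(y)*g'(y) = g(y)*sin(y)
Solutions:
 g(y) = C1/cos(y)


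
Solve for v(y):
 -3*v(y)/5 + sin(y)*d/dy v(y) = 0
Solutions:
 v(y) = C1*(cos(y) - 1)^(3/10)/(cos(y) + 1)^(3/10)


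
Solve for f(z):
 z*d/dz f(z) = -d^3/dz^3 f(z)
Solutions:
 f(z) = C1 + Integral(C2*airyai(-z) + C3*airybi(-z), z)


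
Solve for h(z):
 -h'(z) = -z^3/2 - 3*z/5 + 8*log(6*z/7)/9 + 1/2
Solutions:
 h(z) = C1 + z^4/8 + 3*z^2/10 - 8*z*log(z)/9 - 8*z*log(6)/9 + 7*z/18 + 8*z*log(7)/9


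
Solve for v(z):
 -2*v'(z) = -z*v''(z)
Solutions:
 v(z) = C1 + C2*z^3


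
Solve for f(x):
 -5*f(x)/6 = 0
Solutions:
 f(x) = 0


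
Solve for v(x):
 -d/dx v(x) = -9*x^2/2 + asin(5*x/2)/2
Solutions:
 v(x) = C1 + 3*x^3/2 - x*asin(5*x/2)/2 - sqrt(4 - 25*x^2)/10


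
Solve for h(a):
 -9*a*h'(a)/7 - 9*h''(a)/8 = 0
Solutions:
 h(a) = C1 + C2*erf(2*sqrt(7)*a/7)


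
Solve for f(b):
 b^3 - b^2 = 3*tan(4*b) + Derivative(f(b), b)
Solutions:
 f(b) = C1 + b^4/4 - b^3/3 + 3*log(cos(4*b))/4


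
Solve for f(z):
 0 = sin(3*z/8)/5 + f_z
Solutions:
 f(z) = C1 + 8*cos(3*z/8)/15


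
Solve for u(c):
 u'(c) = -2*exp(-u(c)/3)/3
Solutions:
 u(c) = 3*log(C1 - 2*c/9)


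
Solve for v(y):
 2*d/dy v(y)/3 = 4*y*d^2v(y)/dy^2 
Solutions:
 v(y) = C1 + C2*y^(7/6)


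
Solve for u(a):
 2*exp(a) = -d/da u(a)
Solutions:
 u(a) = C1 - 2*exp(a)


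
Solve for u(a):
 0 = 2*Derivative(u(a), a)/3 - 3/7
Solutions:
 u(a) = C1 + 9*a/14


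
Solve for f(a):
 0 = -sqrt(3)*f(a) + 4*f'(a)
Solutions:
 f(a) = C1*exp(sqrt(3)*a/4)


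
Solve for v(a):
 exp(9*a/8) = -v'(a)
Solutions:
 v(a) = C1 - 8*exp(9*a/8)/9


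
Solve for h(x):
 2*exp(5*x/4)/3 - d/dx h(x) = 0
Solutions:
 h(x) = C1 + 8*exp(5*x/4)/15


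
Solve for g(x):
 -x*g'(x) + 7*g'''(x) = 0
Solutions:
 g(x) = C1 + Integral(C2*airyai(7^(2/3)*x/7) + C3*airybi(7^(2/3)*x/7), x)


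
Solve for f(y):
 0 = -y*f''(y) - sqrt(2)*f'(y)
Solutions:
 f(y) = C1 + C2*y^(1 - sqrt(2))


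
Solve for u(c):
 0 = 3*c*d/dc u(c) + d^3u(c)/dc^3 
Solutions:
 u(c) = C1 + Integral(C2*airyai(-3^(1/3)*c) + C3*airybi(-3^(1/3)*c), c)


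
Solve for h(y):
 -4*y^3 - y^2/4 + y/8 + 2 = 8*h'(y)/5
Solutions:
 h(y) = C1 - 5*y^4/8 - 5*y^3/96 + 5*y^2/128 + 5*y/4


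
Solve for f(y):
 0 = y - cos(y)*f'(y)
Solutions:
 f(y) = C1 + Integral(y/cos(y), y)


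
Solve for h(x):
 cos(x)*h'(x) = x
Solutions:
 h(x) = C1 + Integral(x/cos(x), x)


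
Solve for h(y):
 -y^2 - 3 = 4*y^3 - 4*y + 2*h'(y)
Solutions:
 h(y) = C1 - y^4/2 - y^3/6 + y^2 - 3*y/2


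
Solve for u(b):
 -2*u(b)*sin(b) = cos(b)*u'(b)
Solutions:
 u(b) = C1*cos(b)^2


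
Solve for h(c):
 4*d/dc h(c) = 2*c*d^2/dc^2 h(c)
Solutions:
 h(c) = C1 + C2*c^3


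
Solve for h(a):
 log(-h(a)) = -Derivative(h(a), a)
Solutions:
 -li(-h(a)) = C1 - a


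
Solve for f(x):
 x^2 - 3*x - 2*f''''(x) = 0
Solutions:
 f(x) = C1 + C2*x + C3*x^2 + C4*x^3 + x^6/720 - x^5/80


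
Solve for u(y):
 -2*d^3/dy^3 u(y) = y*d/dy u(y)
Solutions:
 u(y) = C1 + Integral(C2*airyai(-2^(2/3)*y/2) + C3*airybi(-2^(2/3)*y/2), y)


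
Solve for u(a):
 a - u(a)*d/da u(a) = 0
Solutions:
 u(a) = -sqrt(C1 + a^2)
 u(a) = sqrt(C1 + a^2)


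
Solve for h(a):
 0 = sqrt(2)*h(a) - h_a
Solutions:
 h(a) = C1*exp(sqrt(2)*a)


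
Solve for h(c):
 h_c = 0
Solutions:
 h(c) = C1


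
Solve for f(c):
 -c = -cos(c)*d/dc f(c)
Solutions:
 f(c) = C1 + Integral(c/cos(c), c)


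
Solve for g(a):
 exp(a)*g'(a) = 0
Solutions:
 g(a) = C1


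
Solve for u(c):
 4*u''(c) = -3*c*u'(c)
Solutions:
 u(c) = C1 + C2*erf(sqrt(6)*c/4)


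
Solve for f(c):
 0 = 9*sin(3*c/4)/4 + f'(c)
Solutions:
 f(c) = C1 + 3*cos(3*c/4)


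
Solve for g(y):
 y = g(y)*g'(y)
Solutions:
 g(y) = -sqrt(C1 + y^2)
 g(y) = sqrt(C1 + y^2)


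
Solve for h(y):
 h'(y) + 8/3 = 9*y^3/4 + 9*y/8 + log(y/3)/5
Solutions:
 h(y) = C1 + 9*y^4/16 + 9*y^2/16 + y*log(y)/5 - 43*y/15 - y*log(3)/5


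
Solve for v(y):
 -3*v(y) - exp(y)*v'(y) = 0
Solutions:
 v(y) = C1*exp(3*exp(-y))


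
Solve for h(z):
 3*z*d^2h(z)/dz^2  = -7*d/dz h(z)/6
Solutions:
 h(z) = C1 + C2*z^(11/18)


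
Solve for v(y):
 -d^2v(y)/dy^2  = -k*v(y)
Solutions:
 v(y) = C1*exp(-sqrt(k)*y) + C2*exp(sqrt(k)*y)


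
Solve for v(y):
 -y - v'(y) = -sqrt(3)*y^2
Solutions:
 v(y) = C1 + sqrt(3)*y^3/3 - y^2/2


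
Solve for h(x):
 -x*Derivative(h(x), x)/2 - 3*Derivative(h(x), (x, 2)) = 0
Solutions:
 h(x) = C1 + C2*erf(sqrt(3)*x/6)


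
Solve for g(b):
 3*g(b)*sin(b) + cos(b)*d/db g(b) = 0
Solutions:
 g(b) = C1*cos(b)^3


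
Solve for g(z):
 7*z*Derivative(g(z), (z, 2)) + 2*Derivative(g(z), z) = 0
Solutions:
 g(z) = C1 + C2*z^(5/7)


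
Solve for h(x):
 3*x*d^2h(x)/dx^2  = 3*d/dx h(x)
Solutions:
 h(x) = C1 + C2*x^2


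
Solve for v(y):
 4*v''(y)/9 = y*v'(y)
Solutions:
 v(y) = C1 + C2*erfi(3*sqrt(2)*y/4)


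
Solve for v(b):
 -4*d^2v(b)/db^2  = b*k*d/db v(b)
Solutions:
 v(b) = Piecewise((-sqrt(2)*sqrt(pi)*C1*erf(sqrt(2)*b*sqrt(k)/4)/sqrt(k) - C2, (k > 0) | (k < 0)), (-C1*b - C2, True))


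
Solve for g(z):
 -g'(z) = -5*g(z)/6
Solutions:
 g(z) = C1*exp(5*z/6)


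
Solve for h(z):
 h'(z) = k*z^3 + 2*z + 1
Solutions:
 h(z) = C1 + k*z^4/4 + z^2 + z


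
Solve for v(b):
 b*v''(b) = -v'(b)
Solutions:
 v(b) = C1 + C2*log(b)
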